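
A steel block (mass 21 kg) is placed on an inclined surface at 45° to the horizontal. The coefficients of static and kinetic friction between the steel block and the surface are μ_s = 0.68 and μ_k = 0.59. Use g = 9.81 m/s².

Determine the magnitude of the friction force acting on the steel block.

The normal reaction is N = m g cos θ = 145.7 N.
Along the slope the weight component is m g sin θ = 145.7 N; friction must supply exactly this, acting up-slope.
Maximum static friction available: μ_s N = 0.68 × 145.7 = 99.06 N.
Since |145.7| > 99.06 N, static friction cannot hold it; the steel block slides down the incline and kinetic friction applies: f = μ_k N = 0.59 × 145.7 = 85.9 N.

f ≈ 85.9 N (up the incline)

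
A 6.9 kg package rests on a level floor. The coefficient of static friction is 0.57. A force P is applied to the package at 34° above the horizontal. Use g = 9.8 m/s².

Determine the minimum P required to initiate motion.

N = m g − P sin α (the pull lifts the package).
At impending slip, P cos α = μ_s N = μ_s (m g − P sin α).
Solving: P (cos α + μ_s sin α) = μ_s m g → P = 0.57×67.6/(cos 34° + 0.57 sin 34°) = 38.5/1.148 = 33.6 N.

P ≈ 33.6 N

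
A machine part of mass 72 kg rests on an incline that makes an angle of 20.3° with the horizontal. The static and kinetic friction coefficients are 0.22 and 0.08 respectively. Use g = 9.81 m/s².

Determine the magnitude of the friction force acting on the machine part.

The normal reaction is N = m g cos θ = 662.4 N.
Along the slope the weight component is m g sin θ = 245 N; friction must supply exactly this, acting up-slope.
Static friction can supply at most μ_s N = 145.7 N.
Since |245| > 145.7 N, static friction cannot hold it; the machine part slides down the incline and kinetic friction applies: f = μ_k N = 0.08 × 662.4 = 53 N.

f ≈ 53 N (up the incline)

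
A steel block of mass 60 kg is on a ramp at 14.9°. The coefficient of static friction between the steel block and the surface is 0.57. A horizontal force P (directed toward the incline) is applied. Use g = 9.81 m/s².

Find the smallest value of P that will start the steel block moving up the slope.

P ≈ 580 N

At impending motion up the slope, friction acts down-slope at its limit: f = μ_s N.
Perpendicular to the incline: N = m g cos θ + P sin θ.
Along the incline: P cos θ = m g sin θ + μ_s N = m g sin θ + μ_s (m g cos θ + P sin θ).
Solving, P (cos θ − μ_s sin θ) = m g (sin θ + μ_s cos θ), so P = 60×9.81×(sin 14.9° + 0.57 cos 14.9°)/(cos 14.9° − 0.57 sin 14.9°) = 589×0.808/0.8198 = 580 N.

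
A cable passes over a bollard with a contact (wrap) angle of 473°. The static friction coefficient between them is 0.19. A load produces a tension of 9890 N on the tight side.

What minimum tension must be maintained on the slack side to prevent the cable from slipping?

T_min ≈ 2060 N

Capstan equation at impending slip: T_tight/T_slack = e^{μβ}.
β = 473° = 8.255 rad; e^{μβ} = e^{0.19×8.255} = 4.8.
T_slack = T_tight / e^{μβ} = 9890 / 4.8 = 2060 N.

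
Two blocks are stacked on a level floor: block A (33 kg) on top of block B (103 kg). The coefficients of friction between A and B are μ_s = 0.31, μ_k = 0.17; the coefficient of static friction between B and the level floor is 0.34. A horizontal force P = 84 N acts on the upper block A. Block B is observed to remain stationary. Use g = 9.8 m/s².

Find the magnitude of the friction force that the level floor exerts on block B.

f ≈ 84 N

The normal force B exerts on A is simply A's weight, N₁ = 323.4 N.
So the A–B interface can sustain at most μ_s N₁ = 100.3 N of static friction.
P = 84 N is within that limit, so A and B move together (both at rest); the A–B friction is simply f₁ = P = 84 N.
B experiences an equal 84 N forward from A (third law). B is in equilibrium, so the floor supplies f₂ = 84 N of static friction (limit μ_s(m_A+m_B)g = 453.2 N, not exceeded).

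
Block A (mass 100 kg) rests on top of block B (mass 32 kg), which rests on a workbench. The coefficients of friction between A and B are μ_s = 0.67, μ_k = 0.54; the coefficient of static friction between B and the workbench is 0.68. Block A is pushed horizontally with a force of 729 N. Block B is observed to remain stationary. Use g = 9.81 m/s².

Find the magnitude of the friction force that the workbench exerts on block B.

f ≈ 530 N

The normal force B exerts on A is simply A's weight, N₁ = 981 N.
So the A–B interface can sustain at most μ_s N₁ = 657.3 N of static friction.
Since P = 729 N > 657.3 N, A slides on B; the A–B friction is kinetic: f₁ = μ_k N₁ = 0.54×981 = 530 N.
B experiences an equal 530 N forward from A (third law). B is in equilibrium, so the floor supplies f₂ = 530 N of static friction (limit μ_s(m_A+m_B)g = 880.5 N, not exceeded).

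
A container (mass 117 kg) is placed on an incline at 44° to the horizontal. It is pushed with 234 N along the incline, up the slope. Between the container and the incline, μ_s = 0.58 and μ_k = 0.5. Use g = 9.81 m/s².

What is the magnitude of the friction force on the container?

f ≈ 413 N (up the incline)

The normal reaction is N = m g cos θ = 825.6 N.
The friction needed for equilibrium is m g sin θ − P = 797.3 − 234 = 563.3 N, measured positive up-slope.
The static-friction ceiling is μ_s N = 0.58 × 825.6 = 478.9 N.
|563.3| exceeds 478.9 N, so the container slips down-slope; friction is kinetic, f = μ_k N = 0.5×825.6 = 413 N.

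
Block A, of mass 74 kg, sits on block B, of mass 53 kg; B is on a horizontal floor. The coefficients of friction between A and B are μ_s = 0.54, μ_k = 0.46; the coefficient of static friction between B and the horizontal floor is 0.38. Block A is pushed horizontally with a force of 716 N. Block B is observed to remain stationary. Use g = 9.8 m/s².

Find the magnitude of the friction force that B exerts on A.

Between the blocks, N₁ = m_A g = 725.2 N.
Maximum static friction on A from B: μ_s N₁ = 0.54×725.2 = 391.6 N.
P = 716 N exceeds that limit, so A slips over B and the interface friction becomes kinetic: f₁ = μ_k N₁ = 0.46×725.2 = 334 N.
B experiences an equal 334 N forward from A (third law). B is in equilibrium, so the floor supplies f₂ = 334 N of static friction (limit μ_s(m_A+m_B)g = 472.9 N, not exceeded).

f ≈ 334 N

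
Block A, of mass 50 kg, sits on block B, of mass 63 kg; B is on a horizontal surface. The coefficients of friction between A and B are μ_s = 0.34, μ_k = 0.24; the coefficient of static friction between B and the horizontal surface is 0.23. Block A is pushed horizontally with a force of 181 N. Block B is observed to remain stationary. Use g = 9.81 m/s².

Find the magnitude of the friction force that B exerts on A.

Normal force at the A–B interface: N₁ = m_A g = 490.5 N.
So the A–B interface can sustain at most μ_s N₁ = 166.8 N of static friction.
P = 181 N exceeds that limit, so A slips over B and the interface friction becomes kinetic: f₁ = μ_k N₁ = 0.24×490.5 = 118 N.
B experiences an equal 118 N forward from A (third law). B is in equilibrium, so the floor supplies f₂ = 118 N of static friction (limit μ_s(m_A+m_B)g = 255 N, not exceeded).

f ≈ 118 N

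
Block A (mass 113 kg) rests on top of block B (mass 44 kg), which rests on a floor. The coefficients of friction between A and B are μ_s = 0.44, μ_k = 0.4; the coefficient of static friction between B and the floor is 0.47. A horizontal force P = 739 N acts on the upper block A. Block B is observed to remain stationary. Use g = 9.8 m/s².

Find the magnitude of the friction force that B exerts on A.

Between the blocks, N₁ = m_A g = 1107 N.
Maximum static friction on A from B: μ_s N₁ = 0.44×1107 = 487.3 N.
P = 739 N exceeds that limit, so A slips over B and the interface friction becomes kinetic: f₁ = μ_k N₁ = 0.4×1107 = 443 N.
By Newton's third law B feels 443 N forward from A. With B stationary, the floor's static friction on B balances it: f₂ = 443 N (well within μ_s(m_A+m_B)g = 723.1 N).

f ≈ 443 N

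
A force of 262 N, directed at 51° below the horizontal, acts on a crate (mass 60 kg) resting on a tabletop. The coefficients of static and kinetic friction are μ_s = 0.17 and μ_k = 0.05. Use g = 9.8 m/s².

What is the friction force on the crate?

The vertical component of P adds to the normal force: N = m g + P sin α = 588 + 203.6 = 791.6 N.
For equilibrium, f = P cos α = 262×cos 51° = 164.9 N.
The static-friction limit is μ_s N = 134.6 N.
164.9 > 134.6 N → the crate slides; f = μ_k N = 0.05×791.6 = 39.6 N.

f ≈ 39.6 N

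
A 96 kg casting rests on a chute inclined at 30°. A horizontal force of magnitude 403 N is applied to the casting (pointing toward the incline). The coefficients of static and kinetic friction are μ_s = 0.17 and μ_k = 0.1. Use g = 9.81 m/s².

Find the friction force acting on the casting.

Resolve perpendicular to the incline: N = m g cos θ + P sin θ = 96×9.81×cos 30° + 403×sin 30° = 1017 N.
Along the incline, the net driving force (taking up-slope positive) is P cos θ − m g sin θ = 349 − 470.9 = -121.9 N, so equilibrium requires friction f = 121.9 N (up-slope).
Maximum static friction: μ_s N = 0.17 × 1017 = 172.9 N.
Since 121.9 N is within the 172.9 N limit, the casting stays put and friction is exactly 122 N.

f ≈ 122 N (up the incline)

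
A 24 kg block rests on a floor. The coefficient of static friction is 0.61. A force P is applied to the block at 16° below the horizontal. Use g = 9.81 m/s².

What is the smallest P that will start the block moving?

N = m g + P sin α (the push presses the block into the floor).
At impending slip, P cos α = μ_s N = μ_s (m g + P sin α).
Solving: P (cos α − μ_s sin α) = μ_s m g → P = 0.61×235/(cos 16° − 0.61 sin 16°) = 144/0.7931 = 181 N.

P ≈ 181 N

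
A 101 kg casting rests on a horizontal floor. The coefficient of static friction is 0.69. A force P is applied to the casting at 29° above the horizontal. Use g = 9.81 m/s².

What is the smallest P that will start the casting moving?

N = m g − P sin α (the pull lifts the casting).
At impending slip, P cos α = μ_s N = μ_s (m g − P sin α).
Solving: P (cos α + μ_s sin α) = μ_s m g → P = 0.69×991/(cos 29° + 0.69 sin 29°) = 684/1.209 = 565 N.

P ≈ 565 N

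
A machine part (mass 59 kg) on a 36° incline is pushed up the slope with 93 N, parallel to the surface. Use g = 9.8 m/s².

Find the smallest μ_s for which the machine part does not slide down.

μ_s,min ≈ 0.528

N = m g cos θ = 467.8 N.
Friction must make up the shortfall along the incline: f = m g sin θ − P = 339.9 − 93 = 246.9 N.
At the threshold f = μ_s N, so μ_s,min = 246.9/467.8 = 0.528.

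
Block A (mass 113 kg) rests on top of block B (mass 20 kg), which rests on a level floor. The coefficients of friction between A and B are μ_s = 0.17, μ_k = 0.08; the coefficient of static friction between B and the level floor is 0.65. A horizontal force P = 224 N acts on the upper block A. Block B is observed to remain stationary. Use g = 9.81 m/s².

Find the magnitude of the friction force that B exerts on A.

Between the blocks, N₁ = m_A g = 1109 N.
Maximum static friction on A from B: μ_s N₁ = 0.17×1109 = 188.5 N.
Since P = 224 N > 188.5 N, A slides on B; the A–B friction is kinetic: f₁ = μ_k N₁ = 0.08×1109 = 88.7 N.
B experiences an equal 88.7 N forward from A (third law). B is in equilibrium, so the floor supplies f₂ = 88.7 N of static friction (limit μ_s(m_A+m_B)g = 848.1 N, not exceeded).

f ≈ 88.7 N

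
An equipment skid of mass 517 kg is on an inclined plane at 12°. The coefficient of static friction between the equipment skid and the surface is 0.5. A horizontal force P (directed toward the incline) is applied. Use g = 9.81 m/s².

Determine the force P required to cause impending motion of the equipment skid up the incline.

At impending motion up the slope, friction acts down-slope at its limit: f = μ_s N.
Perpendicular to the incline: N = m g cos θ + P sin θ.
Along the incline: P cos θ = m g sin θ + μ_s N = m g sin θ + μ_s (m g cos θ + P sin θ).
Solving, P (cos θ − μ_s sin θ) = m g (sin θ + μ_s cos θ), so P = 517×9.81×(sin 12° + 0.5 cos 12°)/(cos 12° − 0.5 sin 12°) = 5070×0.697/0.8742 = 4040 N.

P ≈ 4040 N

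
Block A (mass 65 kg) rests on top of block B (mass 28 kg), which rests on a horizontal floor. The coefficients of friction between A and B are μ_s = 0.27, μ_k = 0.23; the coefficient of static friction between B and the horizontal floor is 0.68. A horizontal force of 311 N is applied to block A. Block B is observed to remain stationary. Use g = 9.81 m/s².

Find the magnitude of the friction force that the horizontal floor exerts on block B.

Normal force at the A–B interface: N₁ = m_A g = 637.6 N.
Maximum static friction on A from B: μ_s N₁ = 0.27×637.6 = 172.2 N.
Since P = 311 N > 172.2 N, A slides on B; the A–B friction is kinetic: f₁ = μ_k N₁ = 0.23×637.6 = 147 N.
B experiences an equal 147 N forward from A (third law). B is in equilibrium, so the floor supplies f₂ = 147 N of static friction (limit μ_s(m_A+m_B)g = 620.4 N, not exceeded).

f ≈ 147 N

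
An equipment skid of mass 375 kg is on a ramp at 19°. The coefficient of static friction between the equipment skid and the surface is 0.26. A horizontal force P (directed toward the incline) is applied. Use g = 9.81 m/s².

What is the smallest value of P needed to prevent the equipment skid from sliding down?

The equipment skid tends to slide down (tan θ > μ_s), so at the point of impending slip friction acts up-slope at its limit: f = μ_s N.
Perpendicular to the incline: N = m g cos θ + P sin θ.
Along the incline: P cos θ + μ_s N = m g sin θ, i.e. P cos θ + μ_s (m g cos θ + P sin θ) = m g sin θ.
Solving, P (cos θ + μ_s sin θ) = m g (sin θ − μ_s cos θ), so P = 3680×0.07973/1.03 = 285 N.

P_min ≈ 285 N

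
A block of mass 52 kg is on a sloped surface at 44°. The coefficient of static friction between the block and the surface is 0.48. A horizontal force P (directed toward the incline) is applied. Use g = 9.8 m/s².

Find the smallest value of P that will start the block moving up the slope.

At impending motion up the slope, friction acts down-slope at its limit: f = μ_s N.
Perpendicular to the incline: N = m g cos θ + P sin θ.
Along the incline: P cos θ = m g sin θ + μ_s N = m g sin θ + μ_s (m g cos θ + P sin θ).
Solving, P (cos θ − μ_s sin θ) = m g (sin θ + μ_s cos θ), so P = 52×9.8×(sin 44° + 0.48 cos 44°)/(cos 44° − 0.48 sin 44°) = 510×1.04/0.3859 = 1370 N.

P ≈ 1370 N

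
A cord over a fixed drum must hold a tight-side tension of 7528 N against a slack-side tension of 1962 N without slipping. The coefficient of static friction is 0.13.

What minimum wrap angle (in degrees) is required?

β_min ≈ 593°

T₂/T₁ = e^{μβ} → β = ln(T₂/T₁)/μ.
β = ln(7528/1962)/0.13 = 1.345/0.13 = 10.34 rad.
In degrees: β = 10.34 × 180/π = 593°.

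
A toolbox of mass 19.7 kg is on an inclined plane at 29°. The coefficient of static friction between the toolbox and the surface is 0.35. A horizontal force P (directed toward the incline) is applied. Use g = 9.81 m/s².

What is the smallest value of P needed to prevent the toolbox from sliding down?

The toolbox tends to slide down (tan θ > μ_s), so at the point of impending slip friction acts up-slope at its limit: f = μ_s N.
Perpendicular to the incline: N = m g cos θ + P sin θ.
Along the incline: P cos θ + μ_s N = m g sin θ, i.e. P cos θ + μ_s (m g cos θ + P sin θ) = m g sin θ.
Solving, P (cos θ + μ_s sin θ) = m g (sin θ − μ_s cos θ), so P = 193×0.1787/1.044 = 33.1 N.

P_min ≈ 33.1 N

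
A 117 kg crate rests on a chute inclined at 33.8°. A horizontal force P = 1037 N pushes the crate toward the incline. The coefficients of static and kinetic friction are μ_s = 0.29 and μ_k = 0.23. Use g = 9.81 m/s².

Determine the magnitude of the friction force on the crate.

f ≈ 223 N (down the incline)

The horizontal push has a component P sin θ into the surface, so N = m g cos θ + P sin θ = 953.8 + 576.9 = 1531 N.
Along the incline, the net driving force (taking up-slope positive) is P cos θ − m g sin θ = 861.7 − 638.5 = 223.2 N, so equilibrium requires friction f = -223.2 N (down-slope).
The limit of static friction is μ_s N = 443.9 N.
|f_req| = 223.2 ≤ 443.9 N → the crate is in equilibrium; friction equals the required value.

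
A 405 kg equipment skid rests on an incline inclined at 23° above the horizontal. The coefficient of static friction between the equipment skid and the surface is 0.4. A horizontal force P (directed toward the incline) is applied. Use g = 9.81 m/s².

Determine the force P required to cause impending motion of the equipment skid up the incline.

P ≈ 3950 N

At impending motion up the slope, friction acts down-slope at its limit: f = μ_s N.
Perpendicular to the incline: N = m g cos θ + P sin θ.
Along the incline: P cos θ = m g sin θ + μ_s N = m g sin θ + μ_s (m g cos θ + P sin θ).
Solving, P (cos θ − μ_s sin θ) = m g (sin θ + μ_s cos θ), so P = 405×9.81×(sin 23° + 0.4 cos 23°)/(cos 23° − 0.4 sin 23°) = 3970×0.7589/0.7642 = 3950 N.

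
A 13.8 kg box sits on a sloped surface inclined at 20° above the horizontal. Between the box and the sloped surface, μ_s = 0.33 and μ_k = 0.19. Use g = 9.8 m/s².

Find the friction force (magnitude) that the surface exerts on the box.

f ≈ 24.1 N (up the incline)

Normal force: N = m g cos θ = 13.8 × 9.8 × cos 20° = 127.1 N.
Along the slope the weight component is m g sin θ = 46.25 N; friction must supply exactly this, acting up-slope.
The static-friction ceiling is μ_s N = 0.33 × 127.1 = 41.94 N.
|46.25| exceeds 41.94 N, so the box slips down-slope; friction is kinetic, f = μ_k N = 0.19×127.1 = 24.1 N.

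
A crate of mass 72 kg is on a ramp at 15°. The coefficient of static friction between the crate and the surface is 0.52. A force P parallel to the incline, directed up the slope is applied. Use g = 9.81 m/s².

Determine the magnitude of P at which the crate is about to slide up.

P ≈ 538 N

At impending motion up the slope, friction acts down-slope at its limit: f = μ_s N.
P is parallel to the surface, so N = m g cos θ = 682 N.
Along the incline: P = m g sin θ + μ_s N = 183 + 0.52×682 = 538 N.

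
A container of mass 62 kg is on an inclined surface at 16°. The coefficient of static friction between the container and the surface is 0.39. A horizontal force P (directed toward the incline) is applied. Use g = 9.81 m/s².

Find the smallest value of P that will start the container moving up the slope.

At impending motion up the slope, friction acts down-slope at its limit: f = μ_s N.
Perpendicular to the incline: N = m g cos θ + P sin θ.
Along the incline: P cos θ = m g sin θ + μ_s N = m g sin θ + μ_s (m g cos θ + P sin θ).
Solving, P (cos θ − μ_s sin θ) = m g (sin θ + μ_s cos θ), so P = 62×9.81×(sin 16° + 0.39 cos 16°)/(cos 16° − 0.39 sin 16°) = 608×0.6505/0.8538 = 463 N.

P ≈ 463 N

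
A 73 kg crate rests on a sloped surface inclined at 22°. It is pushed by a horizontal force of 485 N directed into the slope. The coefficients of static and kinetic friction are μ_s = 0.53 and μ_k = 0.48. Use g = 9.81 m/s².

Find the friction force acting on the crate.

Normal direction: N = m g cos θ + P sin θ = 845.7 N.
Parallel to the incline: P cos θ − m g sin θ = 449.7 − 268.3 = 181.4 N; the friction needed to balance this is 181.4 N acting down the slope.
The limit of static friction is μ_s N = 448.2 N.
Since 181.4 N is within the 448.2 N limit, the crate stays put and friction is exactly 181 N.

f ≈ 181 N (down the incline)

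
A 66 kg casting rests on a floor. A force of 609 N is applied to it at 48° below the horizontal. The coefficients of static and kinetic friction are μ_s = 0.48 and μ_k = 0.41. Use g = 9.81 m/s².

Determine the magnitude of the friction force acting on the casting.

The vertical component of P adds to the normal force: N = m g + P sin α = 647.5 + 452.6 = 1100 N.
The horizontal driving force is P cos α = 407.5 N, so equilibrium needs friction f = 407.5 N.
The static-friction limit is μ_s N = 528 N.
Since 407.5 N does not exceed the limit, the casting stays at rest and f = 408 N.

f ≈ 408 N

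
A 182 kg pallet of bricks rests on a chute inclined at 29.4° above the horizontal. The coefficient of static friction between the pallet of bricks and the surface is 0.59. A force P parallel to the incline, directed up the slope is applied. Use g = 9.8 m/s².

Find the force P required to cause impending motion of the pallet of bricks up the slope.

P ≈ 1790 N

At impending motion up the slope, friction acts down-slope at its limit: f = μ_s N.
P is parallel to the surface, so N = m g cos θ = 1550 N.
Along the incline: P = m g sin θ + μ_s N = 876 + 0.59×1550 = 1790 N.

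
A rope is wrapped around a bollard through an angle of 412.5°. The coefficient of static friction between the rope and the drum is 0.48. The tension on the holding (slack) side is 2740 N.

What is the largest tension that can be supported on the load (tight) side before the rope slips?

At impending slip the capstan equation gives T₂/T₁ = e^{μβ} with β in radians.
β = 412.5° × π/180 = 7.199 rad.
e^{μβ} = e^{0.48×7.199} = 31.68.
T₂ = T₁ · e^{μβ} = 2740 × 31.68 = 86800 N.

T_max ≈ 86800 N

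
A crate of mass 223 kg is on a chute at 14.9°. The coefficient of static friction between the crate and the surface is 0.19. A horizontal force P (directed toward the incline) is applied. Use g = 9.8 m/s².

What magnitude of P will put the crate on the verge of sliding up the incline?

At impending motion up the slope, friction acts down-slope at its limit: f = μ_s N.
Perpendicular to the incline: N = m g cos θ + P sin θ.
Along the incline: P cos θ = m g sin θ + μ_s N = m g sin θ + μ_s (m g cos θ + P sin θ).
Solving, P (cos θ − μ_s sin θ) = m g (sin θ + μ_s cos θ), so P = 223×9.8×(sin 14.9° + 0.19 cos 14.9°)/(cos 14.9° − 0.19 sin 14.9°) = 2190×0.4407/0.9175 = 1050 N.

P ≈ 1050 N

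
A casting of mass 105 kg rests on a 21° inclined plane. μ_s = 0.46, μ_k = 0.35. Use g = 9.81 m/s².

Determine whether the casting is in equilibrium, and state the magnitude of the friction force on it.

f ≈ 369 N

N = m g cos θ = 962 N.
Down-slope weight component: m g sin θ = 369 N.
μ_s N = 442 N.
369 ≤ 442 N, so it stays put; friction = 369 N.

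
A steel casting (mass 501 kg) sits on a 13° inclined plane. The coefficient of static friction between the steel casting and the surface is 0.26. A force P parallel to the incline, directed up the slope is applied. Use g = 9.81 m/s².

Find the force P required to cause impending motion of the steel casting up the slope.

P ≈ 2350 N

At impending motion up the slope, friction acts down-slope at its limit: f = μ_s N.
P is parallel to the surface, so N = m g cos θ = 4790 N.
Along the incline: P = m g sin θ + μ_s N = 1110 + 0.26×4790 = 2350 N.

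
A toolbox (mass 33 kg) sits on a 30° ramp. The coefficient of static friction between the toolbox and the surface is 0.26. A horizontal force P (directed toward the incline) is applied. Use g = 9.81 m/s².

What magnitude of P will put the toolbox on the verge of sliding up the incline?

At impending motion up the slope, friction acts down-slope at its limit: f = μ_s N.
Perpendicular to the incline: N = m g cos θ + P sin θ.
Along the incline: P cos θ = m g sin θ + μ_s N = m g sin θ + μ_s (m g cos θ + P sin θ).
Solving, P (cos θ − μ_s sin θ) = m g (sin θ + μ_s cos θ), so P = 33×9.81×(sin 30° + 0.26 cos 30°)/(cos 30° − 0.26 sin 30°) = 324×0.7252/0.736 = 319 N.

P ≈ 319 N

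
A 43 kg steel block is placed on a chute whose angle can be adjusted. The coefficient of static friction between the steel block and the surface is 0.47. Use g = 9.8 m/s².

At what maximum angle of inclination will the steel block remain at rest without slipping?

At the slip threshold, m g sin θ = μ_s · m g cos θ, so tan θ = μ_s.
θ_max = arctan(0.47) = 25.2°.

θ_max ≈ 25.2°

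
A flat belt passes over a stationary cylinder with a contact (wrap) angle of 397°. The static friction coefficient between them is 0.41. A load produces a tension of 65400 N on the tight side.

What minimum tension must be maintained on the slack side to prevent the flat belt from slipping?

Capstan equation at impending slip: T_tight/T_slack = e^{μβ}.
β = 397° = 6.929 rad; e^{μβ} = e^{0.41×6.929} = 17.13.
T_slack = T_tight / e^{μβ} = 65400 / 17.13 = 3820 N.

T_min ≈ 3820 N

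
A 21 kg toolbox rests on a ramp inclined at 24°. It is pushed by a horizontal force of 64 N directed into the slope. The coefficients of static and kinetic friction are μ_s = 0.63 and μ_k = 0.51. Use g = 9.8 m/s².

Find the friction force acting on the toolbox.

f ≈ 25.2 N (up the incline)

The horizontal push has a component P sin θ into the surface, so N = m g cos θ + P sin θ = 188 + 26.03 = 214 N.
Along the incline, the net driving force (taking up-slope positive) is P cos θ − m g sin θ = 58.47 − 83.71 = -25.24 N, so equilibrium requires friction f = 25.24 N (up-slope).
Maximum static friction: μ_s N = 0.63 × 214 = 134.8 N.
|f_req| = 25.24 ≤ 134.8 N → the toolbox is in equilibrium; friction equals the required value.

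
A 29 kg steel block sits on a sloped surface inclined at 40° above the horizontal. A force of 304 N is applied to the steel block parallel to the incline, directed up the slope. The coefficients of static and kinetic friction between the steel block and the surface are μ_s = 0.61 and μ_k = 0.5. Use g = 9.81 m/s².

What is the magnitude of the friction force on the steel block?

Normal force: N = m g cos θ = 29 × 9.81 × cos 40° = 217.9 N.
The friction needed for equilibrium is m g sin θ − P = 182.9 − 304 = -121.1 N, measured positive up-slope.
The static-friction ceiling is μ_s N = 0.61 × 217.9 = 132.9 N.
Since |-121.1| ≤ 132.9 N, static friction is sufficient; f equals the required value, not μ_s N.

f ≈ 121 N (down the incline)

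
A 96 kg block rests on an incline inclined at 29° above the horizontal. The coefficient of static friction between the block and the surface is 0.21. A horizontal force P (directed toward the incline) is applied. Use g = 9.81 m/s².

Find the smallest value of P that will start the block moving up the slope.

At impending motion up the slope, friction acts down-slope at its limit: f = μ_s N.
Perpendicular to the incline: N = m g cos θ + P sin θ.
Along the incline: P cos θ = m g sin θ + μ_s N = m g sin θ + μ_s (m g cos θ + P sin θ).
Solving, P (cos θ − μ_s sin θ) = m g (sin θ + μ_s cos θ), so P = 96×9.81×(sin 29° + 0.21 cos 29°)/(cos 29° − 0.21 sin 29°) = 942×0.6685/0.7728 = 815 N.

P ≈ 815 N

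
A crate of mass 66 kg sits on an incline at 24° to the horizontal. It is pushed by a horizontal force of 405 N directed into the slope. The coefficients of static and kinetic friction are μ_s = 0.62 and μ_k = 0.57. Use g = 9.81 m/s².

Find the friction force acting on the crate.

f ≈ 107 N (down the incline)

Normal direction: N = m g cos θ + P sin θ = 756.2 N.
Parallel to the incline: P cos θ − m g sin θ = 370 − 263.3 = 106.6 N; the friction needed to balance this is 106.6 N acting down the slope.
The limit of static friction is μ_s N = 468.9 N.
|f_req| = 106.6 ≤ 468.9 N → the crate is in equilibrium; friction equals the required value.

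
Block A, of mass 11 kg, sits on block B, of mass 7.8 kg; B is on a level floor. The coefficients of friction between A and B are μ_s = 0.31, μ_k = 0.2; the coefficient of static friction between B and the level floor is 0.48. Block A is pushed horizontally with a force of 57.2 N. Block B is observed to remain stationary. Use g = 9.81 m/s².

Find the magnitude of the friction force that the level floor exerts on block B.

f ≈ 21.6 N

Normal force at the A–B interface: N₁ = m_A g = 107.9 N.
Maximum static friction on A from B: μ_s N₁ = 0.31×107.9 = 33.45 N.
P = 57.2 N exceeds that limit, so A slips over B and the interface friction becomes kinetic: f₁ = μ_k N₁ = 0.2×107.9 = 21.6 N.
By Newton's third law B feels 21.6 N forward from A. With B stationary, the floor's static friction on B balances it: f₂ = 21.6 N (well within μ_s(m_A+m_B)g = 88.53 N).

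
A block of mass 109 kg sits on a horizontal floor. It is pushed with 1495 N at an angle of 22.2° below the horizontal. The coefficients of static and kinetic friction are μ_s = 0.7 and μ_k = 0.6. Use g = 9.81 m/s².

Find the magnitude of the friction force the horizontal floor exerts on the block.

f ≈ 980 N

The vertical component of P adds to the normal force: N = m g + P sin α = 1069 + 564.9 = 1634 N.
The horizontal driving force is P cos α = 1384 N, so equilibrium needs friction f = 1384 N.
The static-friction limit is μ_s N = 1144 N.
The required friction exceeds μ_s N, so the block moves and f = μ_k N = 980 N.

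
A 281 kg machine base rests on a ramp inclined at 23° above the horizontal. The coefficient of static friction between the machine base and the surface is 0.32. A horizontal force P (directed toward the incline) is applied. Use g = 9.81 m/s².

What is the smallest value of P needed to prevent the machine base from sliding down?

P_min ≈ 254 N

The machine base tends to slide down (tan θ > μ_s), so at the point of impending slip friction acts up-slope at its limit: f = μ_s N.
Perpendicular to the incline: N = m g cos θ + P sin θ.
Along the incline: P cos θ + μ_s N = m g sin θ, i.e. P cos θ + μ_s (m g cos θ + P sin θ) = m g sin θ.
Solving, P (cos θ + μ_s sin θ) = m g (sin θ − μ_s cos θ), so P = 2760×0.09617/1.046 = 254 N.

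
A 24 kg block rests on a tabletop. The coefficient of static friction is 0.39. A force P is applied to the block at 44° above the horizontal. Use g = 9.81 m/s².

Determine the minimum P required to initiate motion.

P ≈ 92.7 N

N = m g − P sin α (the pull lifts the block).
At impending slip, P cos α = μ_s N = μ_s (m g − P sin α).
Solving: P (cos α + μ_s sin α) = μ_s m g → P = 0.39×235/(cos 44° + 0.39 sin 44°) = 91.8/0.9903 = 92.7 N.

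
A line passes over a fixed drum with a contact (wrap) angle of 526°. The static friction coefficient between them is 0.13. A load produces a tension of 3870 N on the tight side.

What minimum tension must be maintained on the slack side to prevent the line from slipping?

T_min ≈ 1170 N

Capstan equation at impending slip: T_tight/T_slack = e^{μβ}.
β = 526° = 9.18 rad; e^{μβ} = e^{0.13×9.18} = 3.298.
T_slack = T_tight / e^{μβ} = 3870 / 3.298 = 1170 N.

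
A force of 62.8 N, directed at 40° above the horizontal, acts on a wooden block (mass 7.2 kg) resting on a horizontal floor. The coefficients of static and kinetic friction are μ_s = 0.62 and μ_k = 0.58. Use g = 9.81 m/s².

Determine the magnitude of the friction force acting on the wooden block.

Vertical equilibrium gives N = m g − P sin α = 30.26 N.
For equilibrium, f = P cos α = 62.8×cos 40° = 48.11 N.
The static-friction limit is μ_s N = 18.76 N.
48.11 > 18.76 N → the wooden block slides; f = μ_k N = 0.58×30.26 = 17.6 N.

f ≈ 17.6 N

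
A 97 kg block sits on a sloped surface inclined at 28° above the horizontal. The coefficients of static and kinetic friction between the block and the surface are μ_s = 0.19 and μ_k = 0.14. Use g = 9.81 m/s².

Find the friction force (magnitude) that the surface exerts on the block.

f ≈ 118 N (up the incline)

The normal reaction is N = m g cos θ = 840.2 N.
Along the slope the weight component is m g sin θ = 446.7 N; friction must supply exactly this, acting up-slope.
Static friction can supply at most μ_s N = 159.6 N.
|446.7| exceeds 159.6 N, so the block slips down-slope; friction is kinetic, f = μ_k N = 0.14×840.2 = 118 N.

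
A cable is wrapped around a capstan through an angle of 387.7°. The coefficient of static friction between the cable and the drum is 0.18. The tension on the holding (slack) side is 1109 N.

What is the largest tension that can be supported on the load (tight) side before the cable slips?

T_max ≈ 3750 N

At impending slip the capstan equation gives T₂/T₁ = e^{μβ} with β in radians.
β = 387.7° × π/180 = 6.767 rad.
e^{μβ} = e^{0.18×6.767} = 3.38.
T₂ = T₁ · e^{μβ} = 1109 × 3.38 = 3750 N.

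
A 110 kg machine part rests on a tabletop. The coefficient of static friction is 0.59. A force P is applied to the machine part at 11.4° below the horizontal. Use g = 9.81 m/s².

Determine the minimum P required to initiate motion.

P ≈ 737 N

N = m g + P sin α (the push presses the machine part into the tabletop).
At impending slip, P cos α = μ_s N = μ_s (m g + P sin α).
Solving: P (cos α − μ_s sin α) = μ_s m g → P = 0.59×1080/(cos 11.4° − 0.59 sin 11.4°) = 637/0.8637 = 737 N.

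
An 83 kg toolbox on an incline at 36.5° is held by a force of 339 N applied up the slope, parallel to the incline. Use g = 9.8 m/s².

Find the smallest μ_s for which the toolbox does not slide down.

N = m g cos θ = 653.9 N.
Friction must make up the shortfall along the incline: f = m g sin θ − P = 483.8 − 339 = 144.8 N.
At the threshold f = μ_s N, so μ_s,min = 144.8/653.9 = 0.221.

μ_s,min ≈ 0.221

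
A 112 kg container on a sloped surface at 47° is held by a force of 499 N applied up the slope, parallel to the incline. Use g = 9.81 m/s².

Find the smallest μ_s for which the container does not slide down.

N = m g cos θ = 749.3 N.
Friction must make up the shortfall along the incline: f = m g sin θ − P = 803.6 − 499 = 304.6 N.
At the threshold f = μ_s N, so μ_s,min = 304.6/749.3 = 0.406.

μ_s,min ≈ 0.406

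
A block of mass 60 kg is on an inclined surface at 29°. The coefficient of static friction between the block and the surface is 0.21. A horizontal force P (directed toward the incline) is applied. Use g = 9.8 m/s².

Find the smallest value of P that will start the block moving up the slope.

P ≈ 509 N

At impending motion up the slope, friction acts down-slope at its limit: f = μ_s N.
Perpendicular to the incline: N = m g cos θ + P sin θ.
Along the incline: P cos θ = m g sin θ + μ_s N = m g sin θ + μ_s (m g cos θ + P sin θ).
Solving, P (cos θ − μ_s sin θ) = m g (sin θ + μ_s cos θ), so P = 60×9.8×(sin 29° + 0.21 cos 29°)/(cos 29° − 0.21 sin 29°) = 588×0.6685/0.7728 = 509 N.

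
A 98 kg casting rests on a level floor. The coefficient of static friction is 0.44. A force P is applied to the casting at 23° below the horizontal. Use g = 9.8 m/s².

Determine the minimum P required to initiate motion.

N = m g + P sin α (the push presses the casting into the level floor).
At impending slip, P cos α = μ_s N = μ_s (m g + P sin α).
Solving: P (cos α − μ_s sin α) = μ_s m g → P = 0.44×960/(cos 23° − 0.44 sin 23°) = 423/0.7486 = 565 N.

P ≈ 565 N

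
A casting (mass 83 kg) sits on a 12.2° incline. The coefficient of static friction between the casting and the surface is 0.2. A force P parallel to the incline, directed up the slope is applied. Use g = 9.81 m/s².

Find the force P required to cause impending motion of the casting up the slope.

At impending motion up the slope, friction acts down-slope at its limit: f = μ_s N.
P is parallel to the surface, so N = m g cos θ = 796 N.
Along the incline: P = m g sin θ + μ_s N = 172 + 0.2×796 = 331 N.

P ≈ 331 N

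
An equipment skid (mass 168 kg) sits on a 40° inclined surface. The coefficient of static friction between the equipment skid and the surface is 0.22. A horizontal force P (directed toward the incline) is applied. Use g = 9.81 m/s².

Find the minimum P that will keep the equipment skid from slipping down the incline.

The equipment skid tends to slide down (tan θ > μ_s), so at the point of impending slip friction acts up-slope at its limit: f = μ_s N.
Perpendicular to the incline: N = m g cos θ + P sin θ.
Along the incline: P cos θ + μ_s N = m g sin θ, i.e. P cos θ + μ_s (m g cos θ + P sin θ) = m g sin θ.
Solving, P (cos θ + μ_s sin θ) = m g (sin θ − μ_s cos θ), so P = 1650×0.4743/0.9075 = 861 N.

P_min ≈ 861 N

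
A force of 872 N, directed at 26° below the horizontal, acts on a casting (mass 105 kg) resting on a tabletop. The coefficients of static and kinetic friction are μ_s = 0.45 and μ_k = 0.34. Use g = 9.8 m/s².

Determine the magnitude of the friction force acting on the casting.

Vertical equilibrium gives N = m g + P sin α = 1411 N.
The horizontal driving force is P cos α = 783.7 N, so equilibrium needs friction f = 783.7 N.
μ_s N = 0.45 × 1411 = 635.1 N.
The required friction exceeds μ_s N, so the casting moves and f = μ_k N = 480 N.

f ≈ 480 N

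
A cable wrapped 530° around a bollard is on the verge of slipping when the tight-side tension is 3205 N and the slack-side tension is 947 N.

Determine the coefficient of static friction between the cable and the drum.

T₂/T₁ = e^{μβ} → μ = ln(T₂/T₁)/β.
β = 530° = 9.25 rad.
μ = ln(3205/947)/9.25 = ln(3.384)/9.25 = 0.132.

μ ≈ 0.132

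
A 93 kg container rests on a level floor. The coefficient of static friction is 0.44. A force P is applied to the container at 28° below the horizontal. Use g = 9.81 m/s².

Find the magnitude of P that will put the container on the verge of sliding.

N = m g + P sin α (the push presses the container into the level floor).
At impending slip, P cos α = μ_s N = μ_s (m g + P sin α).
Solving: P (cos α − μ_s sin α) = μ_s m g → P = 0.44×912/(cos 28° − 0.44 sin 28°) = 401/0.6764 = 593 N.

P ≈ 593 N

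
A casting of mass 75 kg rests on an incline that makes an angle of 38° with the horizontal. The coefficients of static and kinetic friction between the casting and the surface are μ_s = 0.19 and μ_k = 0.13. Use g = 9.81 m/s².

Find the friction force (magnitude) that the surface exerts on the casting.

Perpendicular to the surface, N = m g cos θ = 75·9.81·cos 38° = 579.8 N.
For equilibrium along the incline, friction must balance the weight component: f = m g sin θ = 453 N up the slope.
Static friction can supply at most μ_s N = 110.2 N.
Since |453| > 110.2 N, static friction cannot hold it; the casting slides down the incline and kinetic friction applies: f = μ_k N = 0.13 × 579.8 = 75.4 N.

f ≈ 75.4 N (up the incline)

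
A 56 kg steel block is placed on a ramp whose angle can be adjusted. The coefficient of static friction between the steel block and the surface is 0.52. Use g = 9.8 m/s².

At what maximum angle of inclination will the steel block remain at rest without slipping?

θ_max ≈ 27.5°

At the slip threshold, m g sin θ = μ_s · m g cos θ, so tan θ = μ_s.
θ_max = arctan(0.52) = 27.5°.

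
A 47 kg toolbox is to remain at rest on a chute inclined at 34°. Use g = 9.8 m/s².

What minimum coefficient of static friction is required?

At the slip threshold m g sin θ = μ_s m g cos θ, so μ_s,min = tan θ.
μ_s,min = tan 34° = 0.675.

μ_s,min ≈ 0.675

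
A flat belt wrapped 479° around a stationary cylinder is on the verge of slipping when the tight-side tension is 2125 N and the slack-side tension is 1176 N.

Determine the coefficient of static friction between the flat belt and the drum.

T₂/T₁ = e^{μβ} → μ = ln(T₂/T₁)/β.
β = 479° = 8.36 rad.
μ = ln(2125/1176)/8.36 = ln(1.807)/8.36 = 0.0708.

μ ≈ 0.0708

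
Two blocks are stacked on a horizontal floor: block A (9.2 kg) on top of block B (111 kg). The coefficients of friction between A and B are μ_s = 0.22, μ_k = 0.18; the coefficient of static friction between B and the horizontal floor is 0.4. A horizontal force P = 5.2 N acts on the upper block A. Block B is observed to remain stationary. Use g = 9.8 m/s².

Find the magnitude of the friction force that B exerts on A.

f ≈ 5.2 N

Normal force at the A–B interface: N₁ = m_A g = 90.16 N.
Maximum static friction on A from B: μ_s N₁ = 0.22×90.16 = 19.84 N.
P = 5.2 N is within that limit, so A and B move together (both at rest); the A–B friction is simply f₁ = P = 5.2 N.
By Newton's third law B feels 5.2 N forward from A. With B stationary, the floor's static friction on B balances it: f₂ = 5.2 N (well within μ_s(m_A+m_B)g = 471.2 N).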